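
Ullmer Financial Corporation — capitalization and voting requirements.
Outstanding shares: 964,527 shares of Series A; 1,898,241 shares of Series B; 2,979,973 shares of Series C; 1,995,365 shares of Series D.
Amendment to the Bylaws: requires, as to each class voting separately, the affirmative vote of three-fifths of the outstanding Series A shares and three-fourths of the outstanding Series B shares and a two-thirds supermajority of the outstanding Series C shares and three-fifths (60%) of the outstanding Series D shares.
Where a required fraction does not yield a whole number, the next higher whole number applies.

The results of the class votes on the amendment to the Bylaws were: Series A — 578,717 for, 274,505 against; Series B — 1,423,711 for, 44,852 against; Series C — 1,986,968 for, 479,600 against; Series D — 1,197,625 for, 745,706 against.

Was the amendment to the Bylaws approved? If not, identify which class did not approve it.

Approved — every class gave the required vote.

Series A: 3/5 of 964527 = 578716.20, rounded up to 578717; 578,717 required, 578,717 in favor — approved.
Series B: 3/4 of 1898241 = 1423680.75, rounded up to 1423681; 1,423,681 required, 1,423,711 in favor — approved.
Series C: 2/3 of 2979973 = 1986648.67, rounded up to 1986649; 1,986,649 required, 1,986,968 in favor — approved.
Series D: 3/5 of 1995365 = 1197219; 1,197,219 required, 1,197,625 in favor — approved.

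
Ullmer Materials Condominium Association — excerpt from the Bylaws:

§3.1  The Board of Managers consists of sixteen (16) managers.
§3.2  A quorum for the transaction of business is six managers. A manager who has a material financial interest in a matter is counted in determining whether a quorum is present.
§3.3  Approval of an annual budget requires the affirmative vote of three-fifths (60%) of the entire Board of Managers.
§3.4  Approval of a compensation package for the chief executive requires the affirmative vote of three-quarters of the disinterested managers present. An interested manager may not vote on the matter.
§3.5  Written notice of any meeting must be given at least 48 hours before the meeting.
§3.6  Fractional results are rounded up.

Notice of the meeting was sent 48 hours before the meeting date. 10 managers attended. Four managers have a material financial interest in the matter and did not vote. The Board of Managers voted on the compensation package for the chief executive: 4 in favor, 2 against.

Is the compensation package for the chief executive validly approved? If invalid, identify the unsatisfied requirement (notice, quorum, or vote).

Notice: 48 hours given; 48 required (48 ≥ 48). Satisfied.
Quorum: 10 present (interested managers count toward quorum); quorum is 6. Satisfied.
Vote: the compensation package for the chief executive requires three-fourths of the disinterested managers present (10 − 4 = 6). 3/4 of 6 = 4.50, rounded up to 5, so 5 affirmative votes are needed; 4 voted in favor. Not satisfied.

Invalid — vote requirement not satisfied.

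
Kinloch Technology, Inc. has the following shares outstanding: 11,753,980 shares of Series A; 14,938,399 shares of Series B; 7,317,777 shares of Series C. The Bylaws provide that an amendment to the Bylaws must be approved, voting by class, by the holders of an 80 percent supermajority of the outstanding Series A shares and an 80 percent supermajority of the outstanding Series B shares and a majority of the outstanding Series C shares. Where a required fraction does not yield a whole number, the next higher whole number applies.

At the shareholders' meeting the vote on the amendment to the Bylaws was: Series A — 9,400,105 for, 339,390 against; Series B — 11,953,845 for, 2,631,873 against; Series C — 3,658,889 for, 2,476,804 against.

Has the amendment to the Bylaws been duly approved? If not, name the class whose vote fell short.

Not approved — the Series A shares did not give the required vote.

Series A: 4/5 of 11753980 = 9403184; 9,403,184 required, 9,400,105 in favor — not approved.
Series B: 4/5 of 14938399 = 11950719.20, rounded up to 11950720; 11,950,720 required, 11,953,845 in favor — approved.
Series C: a majority of 7317777 is 3658889; 3,658,889 required, 3,658,889 in favor — approved.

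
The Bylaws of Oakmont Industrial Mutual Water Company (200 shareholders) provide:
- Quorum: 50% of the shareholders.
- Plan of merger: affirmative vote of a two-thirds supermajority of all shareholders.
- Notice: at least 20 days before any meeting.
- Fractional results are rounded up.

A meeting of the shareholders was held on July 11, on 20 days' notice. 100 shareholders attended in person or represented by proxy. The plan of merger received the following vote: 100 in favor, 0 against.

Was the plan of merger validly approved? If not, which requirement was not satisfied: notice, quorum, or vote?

Invalid — vote requirement not satisfied.

Notice: 20 days given; 20 required. Satisfied.
Quorum: 50% of 200 = 100; 100 present. Satisfied.
Vote: requires two-thirds of all shareholders (200); 2/3 of 200 = 133.33, rounded up to 134, so 134 needed; 100 in favor. Not satisfied.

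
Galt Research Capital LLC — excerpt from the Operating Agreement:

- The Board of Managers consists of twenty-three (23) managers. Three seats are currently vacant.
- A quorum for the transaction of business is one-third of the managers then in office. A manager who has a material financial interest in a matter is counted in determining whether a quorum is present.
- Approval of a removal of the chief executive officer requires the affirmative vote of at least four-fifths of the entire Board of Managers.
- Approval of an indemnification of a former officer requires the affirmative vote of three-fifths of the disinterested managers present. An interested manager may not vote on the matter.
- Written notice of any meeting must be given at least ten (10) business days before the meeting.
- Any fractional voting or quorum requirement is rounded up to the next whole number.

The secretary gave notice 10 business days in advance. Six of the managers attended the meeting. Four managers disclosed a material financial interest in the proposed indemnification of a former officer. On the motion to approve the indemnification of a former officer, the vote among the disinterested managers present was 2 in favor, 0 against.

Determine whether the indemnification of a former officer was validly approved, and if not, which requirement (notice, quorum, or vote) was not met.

Notice: 10 business days given; 10 required (10 ≥ 10). Satisfied.
Quorum: 6 present (interested managers count toward quorum); quorum is 7. Not satisfied.
Vote: the indemnification of a former officer requires three-fifths of the disinterested managers present (6 − 4 = 2). 3/5 of 2 = 1.20, rounded up to 2, so 2 affirmative votes are needed; 2 voted in favor. Satisfied. (Moot — without a quorum no business can be validly transacted.)

Invalid — quorum requirement not satisfied.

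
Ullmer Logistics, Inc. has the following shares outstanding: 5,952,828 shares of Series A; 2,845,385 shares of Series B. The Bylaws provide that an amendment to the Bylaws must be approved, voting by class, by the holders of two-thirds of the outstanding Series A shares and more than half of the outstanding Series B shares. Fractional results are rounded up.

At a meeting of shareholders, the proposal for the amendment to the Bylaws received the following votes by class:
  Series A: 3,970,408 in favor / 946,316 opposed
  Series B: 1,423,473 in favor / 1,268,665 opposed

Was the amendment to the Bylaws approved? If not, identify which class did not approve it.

Approved — every class gave the required vote.

Series A: 2/3 of 5952828 = 3968552; 3,968,552 required, 3,970,408 in favor — approved.
Series B: a majority of 2845385 is 1422693; 1,422,693 required, 1,423,473 in favor — approved.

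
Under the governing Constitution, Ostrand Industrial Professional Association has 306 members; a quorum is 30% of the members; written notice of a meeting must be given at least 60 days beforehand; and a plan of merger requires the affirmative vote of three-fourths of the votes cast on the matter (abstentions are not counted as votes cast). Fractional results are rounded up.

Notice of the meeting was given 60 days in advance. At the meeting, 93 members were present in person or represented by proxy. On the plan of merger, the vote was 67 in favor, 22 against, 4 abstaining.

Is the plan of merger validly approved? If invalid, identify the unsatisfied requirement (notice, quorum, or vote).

Notice: 60 days given; 60 required. Satisfied.
Quorum: 30% of 306 = 91.80, rounded up to 92; 93 present. Satisfied.
Vote: requires three-fourths of the votes cast (93 − 4 abstaining = 89); 3/4 of 89 = 66.75, rounded up to 67, so 67 needed; 67 in favor. Satisfied.

Valid — all requirements satisfied.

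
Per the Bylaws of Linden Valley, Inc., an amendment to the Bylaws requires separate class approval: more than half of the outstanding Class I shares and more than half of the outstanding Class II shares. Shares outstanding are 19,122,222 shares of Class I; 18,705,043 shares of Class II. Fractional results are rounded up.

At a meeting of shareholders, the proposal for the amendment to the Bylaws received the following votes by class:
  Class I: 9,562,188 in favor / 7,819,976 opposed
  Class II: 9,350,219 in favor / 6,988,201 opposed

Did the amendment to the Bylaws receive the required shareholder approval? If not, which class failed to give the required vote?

Class I: a majority of 19122222 is 9561112; 9,561,112 required, 9,562,188 in favor — approved.
Class II: a majority of 18705043 is 9352522; 9,352,522 required, 9,350,219 in favor — not approved.

Not approved — the Class II shares did not give the required vote.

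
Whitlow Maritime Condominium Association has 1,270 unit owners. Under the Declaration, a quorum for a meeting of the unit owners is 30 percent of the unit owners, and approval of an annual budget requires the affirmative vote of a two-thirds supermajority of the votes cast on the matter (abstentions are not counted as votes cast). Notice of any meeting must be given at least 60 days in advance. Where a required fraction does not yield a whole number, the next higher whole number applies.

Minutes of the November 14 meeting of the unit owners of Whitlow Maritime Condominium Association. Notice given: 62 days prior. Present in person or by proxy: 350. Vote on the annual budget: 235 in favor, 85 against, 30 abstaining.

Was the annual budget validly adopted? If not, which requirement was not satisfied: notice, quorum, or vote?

Notice: 62 days given; 60 required. Satisfied.
Quorum: 30% of 1,270 = 381; 350 present. Not satisfied.
Vote: requires two-thirds of the votes cast (350 − 30 abstaining = 320); 2/3 of 320 = 213.33, rounded up to 214, so 214 needed; 235 in favor. Satisfied.

Invalid — quorum requirement not satisfied.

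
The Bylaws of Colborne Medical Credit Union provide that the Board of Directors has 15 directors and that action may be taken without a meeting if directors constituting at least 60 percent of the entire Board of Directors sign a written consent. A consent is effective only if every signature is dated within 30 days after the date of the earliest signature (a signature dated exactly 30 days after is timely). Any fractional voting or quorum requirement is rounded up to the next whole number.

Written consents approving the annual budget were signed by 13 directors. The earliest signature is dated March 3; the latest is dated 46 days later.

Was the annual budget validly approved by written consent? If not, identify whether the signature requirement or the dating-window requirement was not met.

Not effective — dating-window requirement not satisfied.

Signatures required: at least 60 percent of 15 — 3/5 of 15 = 9, so 9 needed; 13 signed. Sufficient.
Dating window: the latest signature is 46 days after the earliest; the limit is 30 days. Outside the window.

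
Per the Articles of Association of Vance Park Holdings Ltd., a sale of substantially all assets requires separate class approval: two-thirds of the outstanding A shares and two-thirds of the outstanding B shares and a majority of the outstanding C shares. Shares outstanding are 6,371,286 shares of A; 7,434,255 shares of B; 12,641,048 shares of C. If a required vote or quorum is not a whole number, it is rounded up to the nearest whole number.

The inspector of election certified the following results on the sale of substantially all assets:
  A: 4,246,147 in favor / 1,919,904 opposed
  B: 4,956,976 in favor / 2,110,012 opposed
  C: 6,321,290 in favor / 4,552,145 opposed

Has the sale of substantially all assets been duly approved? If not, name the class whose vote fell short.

A: 2/3 of 6371286 = 4247524; 4,247,524 required, 4,246,147 in favor — not approved.
B: 2/3 of 7434255 = 4956170; 4,956,170 required, 4,956,976 in favor — approved.
C: a majority of 12641048 is 6320525; 6,320,525 required, 6,321,290 in favor — approved.

Not approved — the A shares did not give the required vote.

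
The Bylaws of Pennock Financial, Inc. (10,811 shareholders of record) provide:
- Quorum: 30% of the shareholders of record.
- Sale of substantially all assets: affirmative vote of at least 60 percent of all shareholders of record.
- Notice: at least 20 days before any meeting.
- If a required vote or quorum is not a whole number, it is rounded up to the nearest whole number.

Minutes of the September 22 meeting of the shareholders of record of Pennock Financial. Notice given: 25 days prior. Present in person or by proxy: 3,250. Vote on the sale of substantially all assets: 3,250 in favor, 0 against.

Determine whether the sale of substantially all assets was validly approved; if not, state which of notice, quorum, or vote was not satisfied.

Invalid — vote requirement not satisfied.

Notice: 25 days given; 20 required. Satisfied.
Quorum: 30% of 10,811 = 3,243.30, rounded up to 3,244; 3,250 present. Satisfied.
Vote: requires three-fifths of all shareholders of record (10,811); 3/5 of 10811 = 6486.60, rounded up to 6487, so 6,487 needed; 3,250 in favor. Not satisfied.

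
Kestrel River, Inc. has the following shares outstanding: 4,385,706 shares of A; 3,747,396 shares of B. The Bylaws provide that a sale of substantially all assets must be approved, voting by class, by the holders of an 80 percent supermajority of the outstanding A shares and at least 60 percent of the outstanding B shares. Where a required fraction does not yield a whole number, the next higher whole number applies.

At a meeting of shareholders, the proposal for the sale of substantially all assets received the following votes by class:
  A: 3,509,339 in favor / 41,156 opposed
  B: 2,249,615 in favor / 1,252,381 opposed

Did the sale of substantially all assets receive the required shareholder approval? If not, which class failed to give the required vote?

A: 4/5 of 4385706 = 3508564.80, rounded up to 3508565; 3,508,565 required, 3,509,339 in favor — approved.
B: 3/5 of 3747396 = 2248437.60, rounded up to 2248438; 2,248,438 required, 2,249,615 in favor — approved.

Approved — every class gave the required vote.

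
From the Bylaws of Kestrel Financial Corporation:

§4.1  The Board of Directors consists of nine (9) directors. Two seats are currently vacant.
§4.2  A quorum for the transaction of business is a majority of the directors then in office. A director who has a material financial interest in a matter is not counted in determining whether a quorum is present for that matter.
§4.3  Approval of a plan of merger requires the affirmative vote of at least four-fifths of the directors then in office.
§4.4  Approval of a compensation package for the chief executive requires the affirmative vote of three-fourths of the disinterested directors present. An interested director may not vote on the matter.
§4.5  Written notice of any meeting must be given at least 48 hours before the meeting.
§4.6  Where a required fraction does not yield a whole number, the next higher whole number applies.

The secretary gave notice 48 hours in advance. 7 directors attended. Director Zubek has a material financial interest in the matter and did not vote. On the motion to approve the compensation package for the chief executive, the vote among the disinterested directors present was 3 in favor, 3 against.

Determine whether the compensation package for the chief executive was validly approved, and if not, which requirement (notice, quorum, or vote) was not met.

Notice: 48 hours given; 48 required (48 ≥ 48). Satisfied.
Quorum: 7 present, but the 1 interested director does not count, leaving 6. Quorum is 4. Satisfied.
Vote: the compensation package for the chief executive requires three-fourths of the disinterested directors present (7 − 1 = 6). 3/4 of 6 = 4.50, rounded up to 5, so 5 affirmative votes are needed; 3 voted in favor. Not satisfied.

Invalid — vote requirement not satisfied.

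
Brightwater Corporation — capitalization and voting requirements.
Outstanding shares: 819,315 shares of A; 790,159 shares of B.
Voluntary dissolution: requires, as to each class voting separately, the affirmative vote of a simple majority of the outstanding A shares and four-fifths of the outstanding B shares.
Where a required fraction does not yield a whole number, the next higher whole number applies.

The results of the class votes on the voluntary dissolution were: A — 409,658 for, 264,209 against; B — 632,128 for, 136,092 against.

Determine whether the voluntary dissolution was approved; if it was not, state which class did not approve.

A: a majority of 819315 is 409658; 409,658 required, 409,658 in favor — approved.
B: 4/5 of 790159 = 632127.20, rounded up to 632128; 632,128 required, 632,128 in favor — approved.

Approved — every class gave the required vote.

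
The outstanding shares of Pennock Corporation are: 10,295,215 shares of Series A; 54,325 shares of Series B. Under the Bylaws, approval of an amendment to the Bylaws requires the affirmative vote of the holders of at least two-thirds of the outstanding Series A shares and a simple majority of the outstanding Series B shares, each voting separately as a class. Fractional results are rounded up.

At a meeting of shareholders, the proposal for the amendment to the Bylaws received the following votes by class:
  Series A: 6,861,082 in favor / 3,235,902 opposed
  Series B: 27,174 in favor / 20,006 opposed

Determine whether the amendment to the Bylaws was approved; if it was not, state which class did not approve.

Not approved — the Series A shares did not give the required vote.

Series A: 2/3 of 10295215 = 6863476.67, rounded up to 6863477; 6,863,477 required, 6,861,082 in favor — not approved.
Series B: a majority of 54325 is 27163; 27,163 required, 27,174 in favor — approved.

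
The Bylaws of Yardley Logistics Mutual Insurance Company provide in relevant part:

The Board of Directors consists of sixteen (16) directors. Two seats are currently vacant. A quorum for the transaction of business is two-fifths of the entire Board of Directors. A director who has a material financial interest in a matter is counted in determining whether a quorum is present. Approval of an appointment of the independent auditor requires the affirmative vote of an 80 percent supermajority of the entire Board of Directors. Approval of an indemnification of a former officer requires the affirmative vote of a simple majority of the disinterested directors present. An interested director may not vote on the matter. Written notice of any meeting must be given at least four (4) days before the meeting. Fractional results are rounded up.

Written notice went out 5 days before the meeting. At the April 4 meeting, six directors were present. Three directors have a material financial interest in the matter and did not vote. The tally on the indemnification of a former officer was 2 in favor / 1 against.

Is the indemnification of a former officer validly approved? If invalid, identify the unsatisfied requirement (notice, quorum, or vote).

Notice: 5 days given; 4 required (5 ≥ 4). Satisfied.
Quorum: 6 present (interested directors count toward quorum); quorum is 7. Not satisfied.
Vote: the indemnification of a former officer requires a majority of the disinterested directors present (6 − 3 = 3). A majority of 3 is 2, so 2 affirmative votes are needed; 2 voted in favor. Satisfied. (Moot — without a quorum no business can be validly transacted.)

Invalid — quorum requirement not satisfied.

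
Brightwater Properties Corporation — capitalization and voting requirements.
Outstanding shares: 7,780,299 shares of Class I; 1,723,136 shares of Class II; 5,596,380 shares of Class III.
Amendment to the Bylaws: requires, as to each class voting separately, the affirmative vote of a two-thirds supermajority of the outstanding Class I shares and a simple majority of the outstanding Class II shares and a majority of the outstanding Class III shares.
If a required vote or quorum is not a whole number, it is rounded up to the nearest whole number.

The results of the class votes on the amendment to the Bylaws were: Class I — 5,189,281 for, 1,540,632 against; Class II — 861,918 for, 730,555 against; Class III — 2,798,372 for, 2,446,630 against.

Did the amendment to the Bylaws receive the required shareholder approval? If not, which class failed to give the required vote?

Class I: 2/3 of 7780299 = 5186866; 5,186,866 required, 5,189,281 in favor — approved.
Class II: a majority of 1723136 is 861569; 861,569 required, 861,918 in favor — approved.
Class III: a majority of 5596380 is 2798191; 2,798,191 required, 2,798,372 in favor — approved.

Approved — every class gave the required vote.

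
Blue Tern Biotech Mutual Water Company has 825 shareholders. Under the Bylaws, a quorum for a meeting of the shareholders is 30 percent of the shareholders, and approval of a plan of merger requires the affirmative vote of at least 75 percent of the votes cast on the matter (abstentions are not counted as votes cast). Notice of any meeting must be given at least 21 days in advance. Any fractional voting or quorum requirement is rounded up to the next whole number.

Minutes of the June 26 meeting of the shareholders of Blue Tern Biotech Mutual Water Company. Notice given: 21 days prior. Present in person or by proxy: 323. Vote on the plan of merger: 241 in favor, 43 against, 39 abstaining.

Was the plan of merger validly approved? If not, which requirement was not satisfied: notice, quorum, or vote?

Notice: 21 days given; 21 required. Satisfied.
Quorum: 30% of 825 = 247.50, rounded up to 248; 323 present. Satisfied.
Vote: requires three-fourths of the votes cast (323 − 39 abstaining = 284); 3/4 of 284 = 213, so 213 needed; 241 in favor. Satisfied.

Valid — all requirements satisfied.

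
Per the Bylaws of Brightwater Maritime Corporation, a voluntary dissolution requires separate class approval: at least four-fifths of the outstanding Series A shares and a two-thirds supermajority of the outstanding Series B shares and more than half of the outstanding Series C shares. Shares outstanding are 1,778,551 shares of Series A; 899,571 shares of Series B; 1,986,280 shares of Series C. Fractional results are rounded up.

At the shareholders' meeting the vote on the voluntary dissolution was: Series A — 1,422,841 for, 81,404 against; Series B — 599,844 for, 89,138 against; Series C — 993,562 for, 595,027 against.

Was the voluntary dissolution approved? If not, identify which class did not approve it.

Approved — every class gave the required vote.

Series A: 4/5 of 1778551 = 1422840.80, rounded up to 1422841; 1,422,841 required, 1,422,841 in favor — approved.
Series B: 2/3 of 899571 = 599714; 599,714 required, 599,844 in favor — approved.
Series C: a majority of 1986280 is 993141; 993,141 required, 993,562 in favor — approved.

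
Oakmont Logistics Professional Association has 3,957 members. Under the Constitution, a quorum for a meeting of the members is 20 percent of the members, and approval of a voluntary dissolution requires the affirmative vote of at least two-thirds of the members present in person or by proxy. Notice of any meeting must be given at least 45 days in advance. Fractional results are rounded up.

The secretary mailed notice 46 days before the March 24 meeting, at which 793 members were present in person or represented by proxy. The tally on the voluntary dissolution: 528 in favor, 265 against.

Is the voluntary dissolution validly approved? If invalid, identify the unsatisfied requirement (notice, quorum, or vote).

Invalid — vote requirement not satisfied.

Notice: 46 days given; 45 required. Satisfied.
Quorum: 20% of 3,957 = 791.40, rounded up to 792; 793 present. Satisfied.
Vote: requires two-thirds of those present (793); 2/3 of 793 = 528.67, rounded up to 529, so 529 needed; 528 in favor. Not satisfied.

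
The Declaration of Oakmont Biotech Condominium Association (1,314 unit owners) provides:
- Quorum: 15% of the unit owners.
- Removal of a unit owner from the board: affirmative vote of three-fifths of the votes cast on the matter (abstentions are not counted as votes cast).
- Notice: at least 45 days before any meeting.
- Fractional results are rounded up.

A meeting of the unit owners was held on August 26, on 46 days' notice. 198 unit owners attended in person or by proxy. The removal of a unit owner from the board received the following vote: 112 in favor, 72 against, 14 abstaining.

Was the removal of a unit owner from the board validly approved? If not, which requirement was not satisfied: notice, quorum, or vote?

Valid — all requirements satisfied.

Notice: 46 days given; 45 required. Satisfied.
Quorum: 15% of 1,314 = 197.10, rounded up to 198; 198 present. Satisfied.
Vote: requires three-fifths of the votes cast (198 − 14 abstaining = 184); 3/5 of 184 = 110.40, rounded up to 111, so 111 needed; 112 in favor. Satisfied.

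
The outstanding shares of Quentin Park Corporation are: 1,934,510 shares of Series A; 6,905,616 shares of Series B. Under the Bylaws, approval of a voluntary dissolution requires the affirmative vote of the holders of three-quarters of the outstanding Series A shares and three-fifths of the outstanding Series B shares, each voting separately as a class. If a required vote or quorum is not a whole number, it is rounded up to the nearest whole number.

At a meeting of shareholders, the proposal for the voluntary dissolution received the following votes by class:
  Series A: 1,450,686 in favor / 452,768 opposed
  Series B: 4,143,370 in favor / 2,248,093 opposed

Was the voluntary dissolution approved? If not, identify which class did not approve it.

Series A: 3/4 of 1934510 = 1450882.50, rounded up to 1450883; 1,450,883 required, 1,450,686 in favor — not approved.
Series B: 3/5 of 6905616 = 4143369.60, rounded up to 4143370; 4,143,370 required, 4,143,370 in favor — approved.

Not approved — the Series A shares did not give the required vote.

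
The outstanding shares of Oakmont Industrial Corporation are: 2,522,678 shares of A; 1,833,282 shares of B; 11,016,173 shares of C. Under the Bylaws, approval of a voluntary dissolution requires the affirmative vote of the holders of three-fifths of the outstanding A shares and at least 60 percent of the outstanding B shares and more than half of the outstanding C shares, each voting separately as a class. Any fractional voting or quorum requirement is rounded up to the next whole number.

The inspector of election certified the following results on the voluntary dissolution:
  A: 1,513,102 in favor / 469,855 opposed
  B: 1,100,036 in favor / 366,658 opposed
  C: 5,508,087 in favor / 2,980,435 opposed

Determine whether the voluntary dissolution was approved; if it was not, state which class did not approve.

A: 3/5 of 2522678 = 1513606.80, rounded up to 1513607; 1,513,607 required, 1,513,102 in favor — not approved.
B: 3/5 of 1833282 = 1099969.20, rounded up to 1099970; 1,099,970 required, 1,100,036 in favor — approved.
C: a majority of 11016173 is 5508087; 5,508,087 required, 5,508,087 in favor — approved.

Not approved — the A shares did not give the required vote.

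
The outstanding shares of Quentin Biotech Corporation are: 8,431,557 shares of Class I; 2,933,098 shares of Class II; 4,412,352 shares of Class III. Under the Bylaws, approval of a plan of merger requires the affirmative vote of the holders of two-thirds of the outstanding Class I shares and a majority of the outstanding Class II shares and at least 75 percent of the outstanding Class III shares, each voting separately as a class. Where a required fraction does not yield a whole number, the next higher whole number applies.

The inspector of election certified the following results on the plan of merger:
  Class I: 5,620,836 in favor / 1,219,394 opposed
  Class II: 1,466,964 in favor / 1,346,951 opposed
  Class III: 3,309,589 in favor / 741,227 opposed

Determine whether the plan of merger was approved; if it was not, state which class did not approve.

Class I: 2/3 of 8431557 = 5621038; 5,621,038 required, 5,620,836 in favor — not approved.
Class II: a majority of 2933098 is 1466550; 1,466,550 required, 1,466,964 in favor — approved.
Class III: 3/4 of 4412352 = 3309264; 3,309,264 required, 3,309,589 in favor — approved.

Not approved — the Class I shares did not give the required vote.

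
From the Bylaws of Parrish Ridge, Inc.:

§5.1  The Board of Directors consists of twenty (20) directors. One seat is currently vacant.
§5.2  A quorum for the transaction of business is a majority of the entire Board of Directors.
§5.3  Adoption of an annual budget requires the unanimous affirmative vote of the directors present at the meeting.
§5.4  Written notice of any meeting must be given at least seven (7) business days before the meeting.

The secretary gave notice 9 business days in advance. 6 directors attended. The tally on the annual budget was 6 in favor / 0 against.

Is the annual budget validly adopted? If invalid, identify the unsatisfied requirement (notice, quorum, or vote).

Invalid — quorum requirement not satisfied.

Notice: 9 business days given; 7 required (9 ≥ 7). Satisfied.
Quorum: 6 present; quorum is 11. Not satisfied.
Vote: the annual budget requires the unanimous vote of the directors present (6). Unanimous means all 6, so 6 affirmative votes are needed; 6 voted in favor. Satisfied. (Moot — without a quorum no business can be validly transacted.)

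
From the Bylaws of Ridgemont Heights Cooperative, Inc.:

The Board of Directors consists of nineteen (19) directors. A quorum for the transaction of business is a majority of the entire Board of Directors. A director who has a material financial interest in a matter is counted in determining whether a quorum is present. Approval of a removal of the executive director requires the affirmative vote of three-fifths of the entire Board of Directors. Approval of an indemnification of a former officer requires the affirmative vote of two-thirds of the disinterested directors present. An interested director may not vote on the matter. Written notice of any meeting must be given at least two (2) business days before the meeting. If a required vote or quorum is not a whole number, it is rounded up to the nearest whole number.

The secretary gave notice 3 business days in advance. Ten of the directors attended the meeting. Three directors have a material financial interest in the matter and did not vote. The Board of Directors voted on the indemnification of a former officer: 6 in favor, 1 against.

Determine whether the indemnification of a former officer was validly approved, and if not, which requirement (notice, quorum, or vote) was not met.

Valid — all requirements satisfied.

Notice: 3 business days given; 2 required (3 ≥ 2). Satisfied.
Quorum: 10 present (interested directors count toward quorum); quorum is 10. Satisfied.
Vote: the indemnification of a former officer requires two-thirds of the disinterested directors present (10 − 3 = 7). 2/3 of 7 = 4.67, rounded up to 5, so 5 affirmative votes are needed; 6 voted in favor. Satisfied.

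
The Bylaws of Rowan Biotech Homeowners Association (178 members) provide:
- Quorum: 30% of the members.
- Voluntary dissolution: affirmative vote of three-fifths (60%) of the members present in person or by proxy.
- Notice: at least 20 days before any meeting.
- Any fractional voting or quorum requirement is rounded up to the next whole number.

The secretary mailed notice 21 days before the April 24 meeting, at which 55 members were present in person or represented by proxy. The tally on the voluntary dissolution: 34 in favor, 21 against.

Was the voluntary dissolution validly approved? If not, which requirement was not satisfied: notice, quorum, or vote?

Notice: 21 days given; 20 required. Satisfied.
Quorum: 30% of 178 = 53.40, rounded up to 54; 55 present. Satisfied.
Vote: requires three-fifths of those present (55); 3/5 of 55 = 33, so 33 needed; 34 in favor. Satisfied.

Valid — all requirements satisfied.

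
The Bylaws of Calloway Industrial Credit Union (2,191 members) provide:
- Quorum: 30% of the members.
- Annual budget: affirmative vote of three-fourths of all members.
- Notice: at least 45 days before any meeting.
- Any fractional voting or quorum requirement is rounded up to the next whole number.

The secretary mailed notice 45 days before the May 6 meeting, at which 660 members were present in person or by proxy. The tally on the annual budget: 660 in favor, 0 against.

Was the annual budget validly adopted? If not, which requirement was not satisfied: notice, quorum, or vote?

Invalid — vote requirement not satisfied.

Notice: 45 days given; 45 required. Satisfied.
Quorum: 30% of 2,191 = 657.30, rounded up to 658; 660 present. Satisfied.
Vote: requires three-fourths of all members (2,191); 3/4 of 2191 = 1643.25, rounded up to 1644, so 1,644 needed; 660 in favor. Not satisfied.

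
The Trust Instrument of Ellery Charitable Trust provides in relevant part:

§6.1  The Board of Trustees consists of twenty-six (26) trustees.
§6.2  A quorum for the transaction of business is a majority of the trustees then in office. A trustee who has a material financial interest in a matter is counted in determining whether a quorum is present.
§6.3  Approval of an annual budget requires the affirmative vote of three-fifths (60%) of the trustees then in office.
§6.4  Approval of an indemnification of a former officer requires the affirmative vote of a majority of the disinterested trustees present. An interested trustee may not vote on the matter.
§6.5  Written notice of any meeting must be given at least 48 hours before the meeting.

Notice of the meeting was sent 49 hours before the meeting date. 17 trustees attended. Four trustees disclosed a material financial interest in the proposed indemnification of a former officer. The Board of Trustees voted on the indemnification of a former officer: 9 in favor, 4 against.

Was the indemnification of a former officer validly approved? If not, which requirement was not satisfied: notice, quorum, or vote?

Valid — all requirements satisfied.

Notice: 49 hours given; 48 required (49 ≥ 48). Satisfied.
Quorum: 17 present (interested trustees count toward quorum); quorum is 14. Satisfied.
Vote: the indemnification of a former officer requires a majority of the disinterested trustees present (17 − 4 = 13). A majority of 13 is 7, so 7 affirmative votes are needed; 9 voted in favor. Satisfied.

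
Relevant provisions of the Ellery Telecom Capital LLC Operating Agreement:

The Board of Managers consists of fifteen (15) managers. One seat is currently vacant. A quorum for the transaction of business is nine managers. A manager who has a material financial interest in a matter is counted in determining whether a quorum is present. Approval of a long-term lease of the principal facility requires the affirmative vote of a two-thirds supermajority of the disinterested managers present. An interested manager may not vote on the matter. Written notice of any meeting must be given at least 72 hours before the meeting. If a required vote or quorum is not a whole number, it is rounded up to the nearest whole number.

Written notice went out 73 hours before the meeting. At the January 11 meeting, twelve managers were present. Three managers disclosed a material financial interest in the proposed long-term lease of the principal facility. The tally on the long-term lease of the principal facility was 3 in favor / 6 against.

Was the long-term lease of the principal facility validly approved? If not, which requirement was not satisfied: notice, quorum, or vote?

Invalid — vote requirement not satisfied.

Notice: 73 hours given; 72 required (73 ≥ 72). Satisfied.
Quorum: 12 present (interested managers count toward quorum); quorum is 9. Satisfied.
Vote: the long-term lease of the principal facility requires two-thirds of the disinterested managers present (12 − 3 = 9). 2/3 of 9 = 6, so 6 affirmative votes are needed; 3 voted in favor. Not satisfied.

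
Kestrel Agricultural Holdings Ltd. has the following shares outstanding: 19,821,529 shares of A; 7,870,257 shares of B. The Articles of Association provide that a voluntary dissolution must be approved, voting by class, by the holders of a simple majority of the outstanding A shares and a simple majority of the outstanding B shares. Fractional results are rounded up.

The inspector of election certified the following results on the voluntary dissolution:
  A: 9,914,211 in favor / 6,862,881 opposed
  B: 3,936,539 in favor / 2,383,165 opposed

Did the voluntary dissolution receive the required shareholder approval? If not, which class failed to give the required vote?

A: a majority of 19821529 is 9910765; 9,910,765 required, 9,914,211 in favor — approved.
B: a majority of 7870257 is 3935129; 3,935,129 required, 3,936,539 in favor — approved.

Approved — every class gave the required vote.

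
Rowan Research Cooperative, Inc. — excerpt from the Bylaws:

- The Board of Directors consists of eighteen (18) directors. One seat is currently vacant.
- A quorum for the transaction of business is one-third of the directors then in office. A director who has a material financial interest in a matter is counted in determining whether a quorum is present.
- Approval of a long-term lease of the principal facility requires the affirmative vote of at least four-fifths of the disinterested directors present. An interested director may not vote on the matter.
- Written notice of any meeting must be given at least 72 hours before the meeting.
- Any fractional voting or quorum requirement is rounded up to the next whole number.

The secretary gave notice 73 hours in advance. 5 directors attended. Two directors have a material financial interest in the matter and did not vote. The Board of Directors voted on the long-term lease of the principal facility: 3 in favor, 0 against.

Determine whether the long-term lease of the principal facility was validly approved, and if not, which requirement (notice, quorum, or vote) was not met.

Notice: 73 hours given; 72 required (73 ≥ 72). Satisfied.
Quorum: 5 present (interested directors count toward quorum); quorum is 6. Not satisfied.
Vote: the long-term lease of the principal facility requires four-fifths of the disinterested directors present (5 − 2 = 3). 4/5 of 3 = 2.40, rounded up to 3, so 3 affirmative votes are needed; 3 voted in favor. Satisfied. (Moot — without a quorum no business can be validly transacted.)

Invalid — quorum requirement not satisfied.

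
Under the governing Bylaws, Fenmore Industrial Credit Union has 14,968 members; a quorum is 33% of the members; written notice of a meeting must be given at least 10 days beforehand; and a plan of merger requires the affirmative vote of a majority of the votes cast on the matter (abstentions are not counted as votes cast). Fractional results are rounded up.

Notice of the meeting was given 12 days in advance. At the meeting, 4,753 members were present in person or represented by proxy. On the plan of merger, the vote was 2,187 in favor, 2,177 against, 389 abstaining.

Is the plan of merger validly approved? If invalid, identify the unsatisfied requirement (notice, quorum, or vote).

Invalid — quorum requirement not satisfied.

Notice: 12 days given; 10 required. Satisfied.
Quorum: 33% of 14,968 = 4,939.44, rounded up to 4,940; 4,753 present. Not satisfied.
Vote: requires a majority of the votes cast (4,753 − 389 abstaining = 4,364); a majority of 4364 is 2183, so 2,183 needed; 2,187 in favor. Satisfied.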